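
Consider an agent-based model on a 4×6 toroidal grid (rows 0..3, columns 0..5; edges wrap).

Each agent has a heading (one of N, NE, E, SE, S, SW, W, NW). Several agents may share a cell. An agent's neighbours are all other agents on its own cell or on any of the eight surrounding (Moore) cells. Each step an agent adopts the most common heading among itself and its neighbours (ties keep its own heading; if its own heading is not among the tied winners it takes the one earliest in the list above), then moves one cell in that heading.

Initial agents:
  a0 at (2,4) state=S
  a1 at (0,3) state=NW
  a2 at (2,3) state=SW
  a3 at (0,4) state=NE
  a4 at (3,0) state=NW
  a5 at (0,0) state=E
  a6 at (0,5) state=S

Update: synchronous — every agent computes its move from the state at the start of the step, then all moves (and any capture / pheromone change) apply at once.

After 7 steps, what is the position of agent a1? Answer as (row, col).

(3, 5)

t=1: a0@(3,4):S a1@(3,2):NW a2@(3,2):SW a3@(3,5):NE a4@(2,5):NW a5@(0,1):E a6@(1,5):S
t=2: a0@(0,4):S a1@(2,1):NW a2@(0,1):SW a3@(2,0):NE a4@(3,5):S a5@(0,2):E a6@(2,5):S
t=3: a0@(1,4):S a1@(1,0):NW a2@(1,0):SW a3@(3,0):S a4@(0,5):S a5@(0,3):E a6@(3,5):S
t=4: a0@(2,4):S a1@(0,5):NW a2@(2,5):SW a3@(0,0):S a4@(1,5):S a5@(0,4):E a6@(0,5):S
t=5: a0@(3,4):S a1@(1,5):S a2@(3,5):S a3@(1,0):S a4@(2,5):S a5@(1,4):S a6@(1,5):S
t=6: a0@(0,4):S a1@(2,5):S a2@(0,5):S a3@(2,0):S a4@(3,5):S a5@(2,4):S a6@(2,5):S
t=7: a0@(1,4):S a1@(3,5):S a2@(1,5):S a3@(3,0):S a4@(0,5):S a5@(3,4):S a6@(3,5):S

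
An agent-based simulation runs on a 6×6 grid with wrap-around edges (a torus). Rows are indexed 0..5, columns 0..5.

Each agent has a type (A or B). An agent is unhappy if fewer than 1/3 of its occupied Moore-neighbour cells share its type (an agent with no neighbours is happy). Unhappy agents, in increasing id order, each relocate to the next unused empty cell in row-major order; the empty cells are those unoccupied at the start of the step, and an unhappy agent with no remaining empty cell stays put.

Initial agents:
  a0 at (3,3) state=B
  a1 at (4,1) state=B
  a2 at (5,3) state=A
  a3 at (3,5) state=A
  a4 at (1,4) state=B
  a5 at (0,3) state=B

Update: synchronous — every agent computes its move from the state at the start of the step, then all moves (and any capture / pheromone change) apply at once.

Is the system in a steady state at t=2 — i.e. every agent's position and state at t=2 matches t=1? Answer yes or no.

t=1: a0@(3,3):B a1@(4,1):B a2@(0,0):A a3@(3,5):A a4@(1,4):B a5@(0,3):B
t=2: (unchanged — steady state)

yes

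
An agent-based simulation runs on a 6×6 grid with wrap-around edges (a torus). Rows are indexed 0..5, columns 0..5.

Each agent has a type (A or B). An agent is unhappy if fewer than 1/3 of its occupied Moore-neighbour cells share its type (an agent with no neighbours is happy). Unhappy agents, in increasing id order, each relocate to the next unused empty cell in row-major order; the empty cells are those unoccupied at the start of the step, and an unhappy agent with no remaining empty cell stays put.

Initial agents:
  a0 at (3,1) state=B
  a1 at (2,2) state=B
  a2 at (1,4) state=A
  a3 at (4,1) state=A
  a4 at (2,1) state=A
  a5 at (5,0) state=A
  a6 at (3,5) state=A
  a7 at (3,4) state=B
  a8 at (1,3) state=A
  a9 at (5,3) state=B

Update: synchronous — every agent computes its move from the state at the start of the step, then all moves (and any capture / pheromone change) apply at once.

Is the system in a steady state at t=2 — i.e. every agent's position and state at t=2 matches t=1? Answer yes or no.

t=1: a0@(3,1):B a1@(2,2):B a2@(1,4):A a3@(4,1):A a4@(0,0):A a5@(5,0):A a6@(0,1):A a7@(0,2):B a8@(1,3):A a9@(5,3):B
t=2: (unchanged — steady state)

yes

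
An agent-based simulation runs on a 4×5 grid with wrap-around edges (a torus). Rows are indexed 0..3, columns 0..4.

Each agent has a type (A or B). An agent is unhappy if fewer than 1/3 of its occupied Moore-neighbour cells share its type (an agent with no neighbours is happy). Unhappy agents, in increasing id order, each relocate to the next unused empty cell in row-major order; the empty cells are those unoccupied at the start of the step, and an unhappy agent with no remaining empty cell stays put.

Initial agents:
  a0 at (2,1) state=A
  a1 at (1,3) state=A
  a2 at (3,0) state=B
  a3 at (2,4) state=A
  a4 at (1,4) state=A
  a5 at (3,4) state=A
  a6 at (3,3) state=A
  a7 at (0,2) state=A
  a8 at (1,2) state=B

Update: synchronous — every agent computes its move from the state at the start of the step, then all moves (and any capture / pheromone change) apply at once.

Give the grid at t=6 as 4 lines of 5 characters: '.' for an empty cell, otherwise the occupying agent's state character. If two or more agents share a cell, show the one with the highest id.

t=1: a0@(0,0):A a1@(1,3):A a2@(0,1):B a3@(2,4):A a4@(1,4):A a5@(3,4):A a6@(3,3):A a7@(0,2):A a8@(0,3):B
t=2: a0@(0,0):A a1@(1,3):A a2@(0,4):B a3@(2,4):A a4@(1,4):A a5@(3,4):A a6@(3,3):A a7@(0,2):A a8@(1,0):B
t=3: a0@(0,0):A a1@(1,3):A a2@(0,1):B a3@(2,4):A a4@(1,4):A a5@(3,4):A a6@(3,3):A a7@(0,2):A a8@(0,3):B
t=4: a0@(0,0):A a1@(1,3):A a2@(0,4):B a3@(2,4):A a4@(1,4):A a5@(3,4):A a6@(3,3):A a7@(0,2):A a8@(1,0):B
t=5: a0@(0,0):A a1@(1,3):A a2@(0,1):B a3@(2,4):A a4@(1,4):A a5@(3,4):A a6@(3,3):A a7@(0,2):A a8@(0,3):B
t=6: a0@(0,0):A a1@(1,3):A a2@(0,4):B a3@(2,4):A a4@(1,4):A a5@(3,4):A a6@(3,3):A a7@(0,2):A a8@(1,0):B

A.A.B
B..AA
....A
...AA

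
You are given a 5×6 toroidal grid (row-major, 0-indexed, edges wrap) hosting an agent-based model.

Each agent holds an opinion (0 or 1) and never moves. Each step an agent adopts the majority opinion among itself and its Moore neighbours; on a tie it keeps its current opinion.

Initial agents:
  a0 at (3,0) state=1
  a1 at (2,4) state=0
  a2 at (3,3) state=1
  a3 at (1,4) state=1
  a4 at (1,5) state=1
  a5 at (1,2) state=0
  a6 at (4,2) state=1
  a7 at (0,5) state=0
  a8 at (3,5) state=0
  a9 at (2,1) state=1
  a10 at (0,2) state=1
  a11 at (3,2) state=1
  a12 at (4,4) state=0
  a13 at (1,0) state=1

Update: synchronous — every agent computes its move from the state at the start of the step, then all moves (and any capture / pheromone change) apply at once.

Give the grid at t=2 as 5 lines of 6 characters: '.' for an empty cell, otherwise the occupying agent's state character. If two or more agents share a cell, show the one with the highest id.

..1..1
1.1.11
.1..1.
1.11.0
..1.0.

t=1: a0@(3,0):1 a1@(2,4):1 a2@(3,3):1 a3@(1,4):1 a4@(1,5):1 a5@(1,2):1 a6@(4,2):1 a7@(0,5):1 a8@(3,5):0 a9@(2,1):1 a10@(0,2):1 a11@(3,2):1 a12@(4,4):0 a13@(1,0):1
t=2: (unchanged — steady state)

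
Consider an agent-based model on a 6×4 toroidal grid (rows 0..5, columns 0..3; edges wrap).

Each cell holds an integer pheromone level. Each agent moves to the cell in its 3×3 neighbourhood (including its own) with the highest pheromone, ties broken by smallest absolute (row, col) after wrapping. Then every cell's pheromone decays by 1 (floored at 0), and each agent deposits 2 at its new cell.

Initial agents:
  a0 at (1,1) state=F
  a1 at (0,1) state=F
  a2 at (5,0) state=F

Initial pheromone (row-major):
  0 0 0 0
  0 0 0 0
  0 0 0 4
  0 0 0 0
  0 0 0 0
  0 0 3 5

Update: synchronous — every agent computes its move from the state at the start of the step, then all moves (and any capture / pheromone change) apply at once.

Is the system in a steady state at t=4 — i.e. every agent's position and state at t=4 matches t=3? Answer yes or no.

yes

t=1: a0@(0,0) a1@(5,2) a2@(5,3) | pheromone: 2 0 0 0 / 0 0 0 0 / 0 0 0 3 / 0 0 0 0 / 0 0 0 0 / 0 0 4 6
t=2: a0@(5,3) a1@(5,3) a2@(5,3) | pheromone: 1 0 0 0 / 0 0 0 0 / 0 0 0 2 / 0 0 0 0 / 0 0 0 0 / 0 0 3 11
t=3: a0@(5,3) a1@(5,3) a2@(5,3) | pheromone: 0 0 0 0 / 0 0 0 0 / 0 0 0 1 / 0 0 0 0 / 0 0 0 0 / 0 0 2 16
t=4: a0@(5,3) a1@(5,3) a2@(5,3) | pheromone: 0 0 0 0 / 0 0 0 0 / 0 0 0 0 / 0 0 0 0 / 0 0 0 0 / 0 0 1 21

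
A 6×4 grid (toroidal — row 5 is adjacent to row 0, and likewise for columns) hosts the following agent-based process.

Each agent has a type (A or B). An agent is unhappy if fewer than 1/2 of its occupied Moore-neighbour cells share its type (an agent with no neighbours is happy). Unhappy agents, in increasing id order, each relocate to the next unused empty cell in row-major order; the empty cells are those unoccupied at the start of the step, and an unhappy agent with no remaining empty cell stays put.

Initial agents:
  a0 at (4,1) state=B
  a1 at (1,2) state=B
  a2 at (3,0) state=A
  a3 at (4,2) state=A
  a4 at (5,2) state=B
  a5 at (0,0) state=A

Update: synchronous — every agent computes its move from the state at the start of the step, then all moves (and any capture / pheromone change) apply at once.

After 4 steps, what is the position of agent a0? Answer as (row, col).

t=1: a0@(0,1):B a1@(1,2):B a2@(0,2):A a3@(0,3):A a4@(5,2):B a5@(0,0):A
t=2: a0@(0,1):B a1@(1,0):B a2@(1,1):A a3@(0,3):A a4@(1,3):B a5@(0,0):A
t=3: a0@(0,2):B a1@(1,2):B a2@(2,0):A a3@(2,1):A a4@(2,2):B a5@(2,3):A
t=4: a0@(0,2):B a1@(1,2):B a2@(2,0):A a3@(0,0):A a4@(0,1):B a5@(0,3):A

(0, 2)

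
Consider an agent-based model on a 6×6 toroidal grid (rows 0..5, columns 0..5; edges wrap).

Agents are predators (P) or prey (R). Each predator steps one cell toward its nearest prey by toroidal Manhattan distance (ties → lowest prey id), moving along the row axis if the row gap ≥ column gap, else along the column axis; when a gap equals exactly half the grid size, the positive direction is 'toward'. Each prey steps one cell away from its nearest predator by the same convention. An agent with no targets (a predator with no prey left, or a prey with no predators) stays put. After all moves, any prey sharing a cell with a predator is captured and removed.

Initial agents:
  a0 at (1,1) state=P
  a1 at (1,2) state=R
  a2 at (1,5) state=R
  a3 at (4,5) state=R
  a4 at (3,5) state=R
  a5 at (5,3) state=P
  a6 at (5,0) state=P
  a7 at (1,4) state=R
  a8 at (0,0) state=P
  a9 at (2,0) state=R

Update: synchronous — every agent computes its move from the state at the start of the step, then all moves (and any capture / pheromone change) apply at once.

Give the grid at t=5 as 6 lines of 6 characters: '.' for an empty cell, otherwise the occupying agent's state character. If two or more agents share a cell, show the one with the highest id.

......
PRR...
......
..RP..
......
......

t=1: a0@(1,2):P a1@(1,3):R a2@(1,4):R a3@(3,5):R a4@(2,5):R a5@(0,3):P a6@(4,0):P a7@(1,3):R a8@(1,0):P a9@(3,0):R
t=2: a0@(1,3):P a1@(1,4):R a3@(2,5):R a4@(3,5):R a5@(1,3):P a6@(3,0):P a7@(1,4):R a8@(1,5):P a9@(2,0):R
t=3: a0@(1,4):P a1@(1,5):R a4@(3,4):R a5@(1,4):P a6@(3,5):P a7@(1,5):R a8@(1,4):P a9@(1,0):R
t=4: a0@(1,5):P a1@(1,0):R a4@(3,3):R a5@(1,5):P a6@(3,4):P a7@(1,0):R a8@(1,5):P a9@(1,1):R
t=5: a0@(1,0):P a1@(1,1):R a4@(3,2):R a5@(1,0):P a6@(3,3):P a7@(1,1):R a8@(1,0):P a9@(1,2):R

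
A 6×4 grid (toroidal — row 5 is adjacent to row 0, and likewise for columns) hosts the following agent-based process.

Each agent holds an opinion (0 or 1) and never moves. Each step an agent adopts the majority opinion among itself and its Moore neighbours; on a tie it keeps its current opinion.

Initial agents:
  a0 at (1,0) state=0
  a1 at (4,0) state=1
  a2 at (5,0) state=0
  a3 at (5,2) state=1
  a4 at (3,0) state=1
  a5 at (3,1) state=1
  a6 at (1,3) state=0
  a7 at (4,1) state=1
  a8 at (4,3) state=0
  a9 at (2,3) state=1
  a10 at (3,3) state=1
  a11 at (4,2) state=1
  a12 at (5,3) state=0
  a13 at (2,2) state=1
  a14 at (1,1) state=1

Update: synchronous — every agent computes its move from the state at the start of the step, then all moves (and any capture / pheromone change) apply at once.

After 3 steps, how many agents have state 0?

t=1: a0@(1,0):0 a1@(4,0):1 a2@(5,0):0 a3@(5,2):1 a4@(3,0):1 a5@(3,1):1 a6@(1,3):0 a7@(4,1):1 a8@(4,3):1 a9@(2,3):1 a10@(3,3):1 a11@(4,2):1 a12@(5,3):0 a13@(2,2):1 a14@(1,1):1
t=2: a0@(1,0):0 a1@(4,0):1 a2@(5,0):1 a3@(5,2):1 a4@(3,0):1 a5@(3,1):1 a6@(1,3):0 a7@(4,1):1 a8@(4,3):1 a9@(2,3):1 a10@(3,3):1 a11@(4,2):1 a12@(5,3):1 a13@(2,2):1 a14@(1,1):1
t=3: (unchanged — steady state)

2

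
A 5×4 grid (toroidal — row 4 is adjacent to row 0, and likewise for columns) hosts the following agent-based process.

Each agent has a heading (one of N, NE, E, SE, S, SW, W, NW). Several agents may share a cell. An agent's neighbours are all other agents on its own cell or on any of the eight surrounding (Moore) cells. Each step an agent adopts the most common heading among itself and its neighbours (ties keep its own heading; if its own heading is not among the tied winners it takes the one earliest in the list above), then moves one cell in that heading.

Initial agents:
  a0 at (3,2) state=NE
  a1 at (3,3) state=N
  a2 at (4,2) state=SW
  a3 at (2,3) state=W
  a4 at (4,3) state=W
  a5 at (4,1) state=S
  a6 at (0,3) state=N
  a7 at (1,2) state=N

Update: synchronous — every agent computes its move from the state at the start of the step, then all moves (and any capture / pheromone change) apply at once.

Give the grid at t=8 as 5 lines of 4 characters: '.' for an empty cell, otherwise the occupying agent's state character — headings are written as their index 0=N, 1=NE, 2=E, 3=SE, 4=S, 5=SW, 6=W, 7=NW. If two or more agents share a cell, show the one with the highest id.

.0..
..00
0..0
..0.
...0

t=1: a0@(3,1):W a1@(3,2):W a2@(3,2):N a3@(1,3):N a4@(3,3):N a5@(0,1):S a6@(4,3):N a7@(0,2):N
t=2: a0@(3,0):W a1@(2,2):N a2@(2,2):N a3@(0,3):N a4@(2,3):N a5@(1,1):S a6@(3,3):N a7@(4,2):N
t=3: a0@(2,0):N a1@(1,2):N a2@(1,2):N a3@(4,3):N a4@(1,3):N a5@(0,1):N a6@(2,3):N a7@(3,2):N
t=4: a0@(1,0):N a1@(0,2):N a2@(0,2):N a3@(3,3):N a4@(0,3):N a5@(4,1):N a6@(1,3):N a7@(2,2):N
t=5: a0@(0,0):N a1@(4,2):N a2@(4,2):N a3@(2,3):N a4@(4,3):N a5@(3,1):N a6@(0,3):N a7@(1,2):N
t=6: a0@(4,0):N a1@(3,2):N a2@(3,2):N a3@(1,3):N a4@(3,3):N a5@(2,1):N a6@(4,3):N a7@(0,2):N
t=7: a0@(3,0):N a1@(2,2):N a2@(2,2):N a3@(0,3):N a4@(2,3):N a5@(1,1):N a6@(3,3):N a7@(4,2):N
t=8: a0@(2,0):N a1@(1,2):N a2@(1,2):N a3@(4,3):N a4@(1,3):N a5@(0,1):N a6@(2,3):N a7@(3,2):N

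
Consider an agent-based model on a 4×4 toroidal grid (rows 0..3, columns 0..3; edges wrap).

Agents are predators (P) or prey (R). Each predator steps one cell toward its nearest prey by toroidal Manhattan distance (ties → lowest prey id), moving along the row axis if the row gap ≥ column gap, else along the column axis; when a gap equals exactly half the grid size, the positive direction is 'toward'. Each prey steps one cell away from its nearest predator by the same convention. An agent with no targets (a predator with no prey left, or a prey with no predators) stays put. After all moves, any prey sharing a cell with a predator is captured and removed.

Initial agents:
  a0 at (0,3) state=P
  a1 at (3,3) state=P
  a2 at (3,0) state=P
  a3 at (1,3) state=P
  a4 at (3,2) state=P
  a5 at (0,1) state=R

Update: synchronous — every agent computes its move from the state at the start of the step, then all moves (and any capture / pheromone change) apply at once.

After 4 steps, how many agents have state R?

t=1: a0@(0,0):P a1@(3,0):P a2@(0,0):P a3@(1,0):P a4@(0,2):P
t=2: (unchanged — steady state)

0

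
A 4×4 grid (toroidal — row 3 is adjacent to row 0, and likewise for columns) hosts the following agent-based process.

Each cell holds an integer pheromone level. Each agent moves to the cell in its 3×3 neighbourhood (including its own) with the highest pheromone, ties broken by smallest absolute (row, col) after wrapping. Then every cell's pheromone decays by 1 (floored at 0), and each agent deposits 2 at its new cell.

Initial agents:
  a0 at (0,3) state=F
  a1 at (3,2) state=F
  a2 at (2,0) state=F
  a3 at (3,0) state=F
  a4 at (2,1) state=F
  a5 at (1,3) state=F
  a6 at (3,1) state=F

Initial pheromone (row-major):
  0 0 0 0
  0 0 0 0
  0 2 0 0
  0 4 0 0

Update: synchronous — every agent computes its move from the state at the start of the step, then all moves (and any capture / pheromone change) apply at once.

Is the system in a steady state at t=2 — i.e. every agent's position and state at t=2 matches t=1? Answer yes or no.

t=1: a0@(0,0) a1@(3,1) a2@(3,1) a3@(3,1) a4@(3,1) a5@(0,0) a6@(3,1) | pheromone: 4 0 0 0 / 0 0 0 0 / 0 1 0 0 / 0 13 0 0
t=2: a0@(3,1) a1@(3,1) a2@(3,1) a3@(3,1) a4@(3,1) a5@(3,1) a6@(3,1) | pheromone: 3 0 0 0 / 0 0 0 0 / 0 0 0 0 / 0 26 0 0

no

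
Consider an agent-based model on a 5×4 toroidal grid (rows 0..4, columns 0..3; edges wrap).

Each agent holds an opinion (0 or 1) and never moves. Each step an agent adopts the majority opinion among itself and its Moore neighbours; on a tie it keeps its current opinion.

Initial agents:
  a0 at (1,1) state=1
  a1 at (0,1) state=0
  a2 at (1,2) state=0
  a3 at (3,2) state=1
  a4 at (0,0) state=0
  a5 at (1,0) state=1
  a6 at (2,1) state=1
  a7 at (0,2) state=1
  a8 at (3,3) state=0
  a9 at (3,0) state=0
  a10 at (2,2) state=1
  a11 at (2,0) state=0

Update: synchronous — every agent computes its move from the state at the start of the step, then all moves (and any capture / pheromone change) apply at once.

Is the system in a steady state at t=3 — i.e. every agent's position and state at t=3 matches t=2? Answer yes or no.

no

t=1: a0@(1,1):1 a1@(0,1):0 a2@(1,2):1 a3@(3,2):1 a4@(0,0):0 a5@(1,0):1 a6@(2,1):1 a7@(0,2):1 a8@(3,3):0 a9@(3,0):0 a10@(2,2):1 a11@(2,0):0
t=2: a0@(1,1):1 a1@(0,1):1 a2@(1,2):1 a3@(3,2):1 a4@(0,0):0 a5@(1,0):1 a6@(2,1):1 a7@(0,2):1 a8@(3,3):0 a9@(3,0):0 a10@(2,2):1 a11@(2,0):0
t=3: a0@(1,1):1 a1@(0,1):1 a2@(1,2):1 a3@(3,2):1 a4@(0,0):1 a5@(1,0):1 a6@(2,1):1 a7@(0,2):1 a8@(3,3):0 a9@(3,0):0 a10@(2,2):1 a11@(2,0):0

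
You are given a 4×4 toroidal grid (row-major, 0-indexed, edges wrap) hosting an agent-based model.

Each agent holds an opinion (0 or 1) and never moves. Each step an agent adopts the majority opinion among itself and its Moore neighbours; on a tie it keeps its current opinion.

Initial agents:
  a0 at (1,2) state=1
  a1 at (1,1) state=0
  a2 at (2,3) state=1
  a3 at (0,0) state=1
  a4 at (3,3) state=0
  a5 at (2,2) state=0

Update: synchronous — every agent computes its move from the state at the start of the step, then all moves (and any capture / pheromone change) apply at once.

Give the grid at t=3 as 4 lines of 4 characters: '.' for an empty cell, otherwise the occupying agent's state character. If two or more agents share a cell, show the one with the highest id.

0...
.01.
..01
...0

t=1: a0@(1,2):1 a1@(1,1):0 a2@(2,3):1 a3@(0,0):0 a4@(3,3):0 a5@(2,2):0
t=2: (unchanged — steady state)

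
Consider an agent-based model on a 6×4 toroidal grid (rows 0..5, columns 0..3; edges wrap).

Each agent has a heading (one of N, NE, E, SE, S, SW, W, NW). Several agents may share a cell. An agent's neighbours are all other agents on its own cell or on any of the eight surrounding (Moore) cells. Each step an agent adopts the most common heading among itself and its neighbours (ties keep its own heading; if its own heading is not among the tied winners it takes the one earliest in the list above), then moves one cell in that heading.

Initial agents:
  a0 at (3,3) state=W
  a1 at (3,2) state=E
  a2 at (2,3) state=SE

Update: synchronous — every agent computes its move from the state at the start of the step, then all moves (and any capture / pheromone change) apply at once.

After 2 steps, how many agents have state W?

1

t=1: a0@(3,2):W a1@(3,3):E a2@(3,0):SE
t=2: a0@(3,1):W a1@(3,0):E a2@(4,1):SE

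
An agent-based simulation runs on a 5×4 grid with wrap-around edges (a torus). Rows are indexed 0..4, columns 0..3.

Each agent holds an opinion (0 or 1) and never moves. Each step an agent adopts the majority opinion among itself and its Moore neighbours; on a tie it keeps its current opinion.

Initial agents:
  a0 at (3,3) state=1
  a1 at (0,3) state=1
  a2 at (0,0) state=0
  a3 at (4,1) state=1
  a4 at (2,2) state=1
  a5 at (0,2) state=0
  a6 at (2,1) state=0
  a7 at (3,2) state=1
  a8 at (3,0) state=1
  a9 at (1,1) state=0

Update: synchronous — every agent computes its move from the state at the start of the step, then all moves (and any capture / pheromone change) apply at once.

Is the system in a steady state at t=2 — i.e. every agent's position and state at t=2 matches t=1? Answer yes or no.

t=1: a0@(3,3):1 a1@(0,3):0 a2@(0,0):0 a3@(4,1):1 a4@(2,2):1 a5@(0,2):0 a6@(2,1):1 a7@(3,2):1 a8@(3,0):1 a9@(1,1):0
t=2: (unchanged — steady state)

yes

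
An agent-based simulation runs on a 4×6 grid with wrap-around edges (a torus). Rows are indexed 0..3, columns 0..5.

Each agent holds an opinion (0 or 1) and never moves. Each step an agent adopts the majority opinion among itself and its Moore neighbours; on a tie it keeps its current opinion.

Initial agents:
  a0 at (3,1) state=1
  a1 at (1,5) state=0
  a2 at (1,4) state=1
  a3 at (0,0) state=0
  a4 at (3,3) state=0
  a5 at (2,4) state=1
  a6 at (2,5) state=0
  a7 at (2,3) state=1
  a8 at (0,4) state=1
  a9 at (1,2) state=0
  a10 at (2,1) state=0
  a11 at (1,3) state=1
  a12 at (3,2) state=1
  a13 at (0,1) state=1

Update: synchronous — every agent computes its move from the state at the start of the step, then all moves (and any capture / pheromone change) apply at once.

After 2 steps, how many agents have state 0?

t=1: a0@(3,1):1 a1@(1,5):0 a2@(1,4):1 a3@(0,0):0 a4@(3,3):1 a5@(2,4):1 a6@(2,5):0 a7@(2,3):1 a8@(0,4):1 a9@(1,2):1 a10@(2,1):0 a11@(1,3):1 a12@(3,2):1 a13@(0,1):1
t=2: a0@(3,1):1 a1@(1,5):0 a2@(1,4):1 a3@(0,0):0 a4@(3,3):1 a5@(2,4):1 a6@(2,5):0 a7@(2,3):1 a8@(0,4):1 a9@(1,2):1 a10@(2,1):1 a11@(1,3):1 a12@(3,2):1 a13@(0,1):1

3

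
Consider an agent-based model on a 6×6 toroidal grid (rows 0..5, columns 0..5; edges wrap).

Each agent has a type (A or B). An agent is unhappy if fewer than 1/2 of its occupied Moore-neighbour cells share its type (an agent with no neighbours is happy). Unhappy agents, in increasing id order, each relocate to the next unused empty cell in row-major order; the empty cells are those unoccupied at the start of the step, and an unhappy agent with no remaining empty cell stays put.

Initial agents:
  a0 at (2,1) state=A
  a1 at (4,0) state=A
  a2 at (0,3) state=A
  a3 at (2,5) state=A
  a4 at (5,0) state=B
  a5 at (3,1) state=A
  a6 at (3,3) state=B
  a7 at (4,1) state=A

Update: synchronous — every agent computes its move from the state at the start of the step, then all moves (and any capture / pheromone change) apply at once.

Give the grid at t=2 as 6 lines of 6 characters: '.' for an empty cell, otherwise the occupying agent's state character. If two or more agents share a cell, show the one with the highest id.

B..A..
......
.A...A
.A.B..
AA....
......

t=1: a0@(2,1):A a1@(4,0):A a2@(0,3):A a3@(2,5):A a4@(0,0):B a5@(3,1):A a6@(3,3):B a7@(4,1):A
t=2: (unchanged — steady state)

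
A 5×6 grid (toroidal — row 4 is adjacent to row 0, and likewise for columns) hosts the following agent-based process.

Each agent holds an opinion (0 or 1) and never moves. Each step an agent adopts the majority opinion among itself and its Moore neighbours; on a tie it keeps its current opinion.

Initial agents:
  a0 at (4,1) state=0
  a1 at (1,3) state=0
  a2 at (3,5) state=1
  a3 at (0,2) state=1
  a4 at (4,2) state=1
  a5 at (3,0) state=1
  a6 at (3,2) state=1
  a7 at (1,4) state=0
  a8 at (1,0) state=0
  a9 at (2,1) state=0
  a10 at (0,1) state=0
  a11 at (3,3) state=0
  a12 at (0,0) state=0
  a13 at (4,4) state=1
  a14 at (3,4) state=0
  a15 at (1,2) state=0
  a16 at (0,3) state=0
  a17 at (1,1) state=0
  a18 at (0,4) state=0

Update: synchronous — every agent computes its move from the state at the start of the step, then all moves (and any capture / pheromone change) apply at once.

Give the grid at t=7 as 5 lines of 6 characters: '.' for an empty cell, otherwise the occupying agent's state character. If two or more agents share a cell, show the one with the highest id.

00000.
00000.
.0....
1.0001
.00.0.

t=1: a0@(4,1):1 a1@(1,3):0 a2@(3,5):1 a3@(0,2):0 a4@(4,2):0 a5@(3,0):1 a6@(3,2):0 a7@(1,4):0 a8@(1,0):0 a9@(2,1):0 a10@(0,1):0 a11@(3,3):1 a12@(0,0):0 a13@(4,4):0 a14@(3,4):0 a15@(1,2):0 a16@(0,3):0 a17@(1,1):0 a18@(0,4):0
t=2: a0@(4,1):0 a1@(1,3):0 a2@(3,5):1 a3@(0,2):0 a4@(4,2):0 a5@(3,0):1 a6@(3,2):0 a7@(1,4):0 a8@(1,0):0 a9@(2,1):0 a10@(0,1):0 a11@(3,3):0 a12@(0,0):0 a13@(4,4):0 a14@(3,4):0 a15@(1,2):0 a16@(0,3):0 a17@(1,1):0 a18@(0,4):0
t=3: (unchanged — steady state)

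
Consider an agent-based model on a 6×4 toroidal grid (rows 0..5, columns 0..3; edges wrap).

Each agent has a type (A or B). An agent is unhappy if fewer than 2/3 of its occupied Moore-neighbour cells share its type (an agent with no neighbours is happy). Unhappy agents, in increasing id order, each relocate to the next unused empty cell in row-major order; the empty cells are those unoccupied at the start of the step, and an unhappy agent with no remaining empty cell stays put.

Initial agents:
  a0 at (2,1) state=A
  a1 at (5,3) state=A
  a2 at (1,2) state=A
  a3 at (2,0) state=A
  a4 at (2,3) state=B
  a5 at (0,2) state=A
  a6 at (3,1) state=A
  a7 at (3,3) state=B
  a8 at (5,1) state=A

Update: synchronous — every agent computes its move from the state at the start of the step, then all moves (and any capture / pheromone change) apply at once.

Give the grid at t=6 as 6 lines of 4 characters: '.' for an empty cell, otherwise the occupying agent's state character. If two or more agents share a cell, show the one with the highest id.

t=1: a0@(2,1):A a1@(5,3):A a2@(1,2):A a3@(0,0):A a4@(0,1):B a5@(0,2):A a6@(3,1):A a7@(0,3):B a8@(5,1):A
t=2: a0@(2,1):A a1@(5,3):A a2@(1,0):A a3@(1,1):A a4@(1,3):B a5@(2,0):A a6@(3,1):A a7@(2,2):B a8@(5,1):A
t=3: a0@(2,1):A a1@(5,3):A a2@(1,0):A a3@(1,1):A a4@(0,0):B a5@(2,0):A a6@(3,1):A a7@(0,1):B a8@(5,1):A
t=4: a0@(2,1):A a1@(0,2):A a2@(0,3):A a3@(1,2):A a4@(1,3):B a5@(2,0):A a6@(3,1):A a7@(2,2):B a8@(2,3):A
t=5: a0@(2,1):A a1@(0,2):A a2@(0,3):A a3@(1,2):A a4@(0,0):B a5@(2,0):A a6@(3,1):A a7@(0,1):B a8@(1,0):A
t=6: a0@(2,1):A a1@(0,2):A a2@(0,3):A a3@(1,2):A a4@(1,1):B a5@(2,0):A a6@(3,1):A a7@(1,3):B a8@(2,2):A

..AA
.BAB
AAA.
.A..
....
....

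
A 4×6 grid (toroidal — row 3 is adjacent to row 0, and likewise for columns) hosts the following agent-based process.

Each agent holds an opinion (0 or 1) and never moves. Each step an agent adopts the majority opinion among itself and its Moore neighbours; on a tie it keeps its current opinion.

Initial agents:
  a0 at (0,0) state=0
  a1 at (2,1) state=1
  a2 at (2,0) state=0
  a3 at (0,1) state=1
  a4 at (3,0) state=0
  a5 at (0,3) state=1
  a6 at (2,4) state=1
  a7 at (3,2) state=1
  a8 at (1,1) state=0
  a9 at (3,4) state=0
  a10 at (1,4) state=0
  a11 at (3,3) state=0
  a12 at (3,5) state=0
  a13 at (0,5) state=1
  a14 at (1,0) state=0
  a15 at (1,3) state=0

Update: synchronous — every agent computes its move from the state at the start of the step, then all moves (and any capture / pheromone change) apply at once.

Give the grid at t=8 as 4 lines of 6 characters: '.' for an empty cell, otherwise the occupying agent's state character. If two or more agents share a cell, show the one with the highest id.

00.0.0
00.00.
00..0.
0.0000

t=1: a0@(0,0):0 a1@(2,1):0 a2@(2,0):0 a3@(0,1):0 a4@(3,0):0 a5@(0,3):0 a6@(2,4):0 a7@(3,2):1 a8@(1,1):0 a9@(3,4):0 a10@(1,4):1 a11@(3,3):1 a12@(3,5):0 a13@(0,5):0 a14@(1,0):0 a15@(1,3):0
t=2: a0@(0,0):0 a1@(2,1):0 a2@(2,0):0 a3@(0,1):0 a4@(3,0):0 a5@(0,3):0 a6@(2,4):0 a7@(3,2):0 a8@(1,1):0 a9@(3,4):0 a10@(1,4):0 a11@(3,3):0 a12@(3,5):0 a13@(0,5):0 a14@(1,0):0 a15@(1,3):0
t=3: (unchanged — steady state)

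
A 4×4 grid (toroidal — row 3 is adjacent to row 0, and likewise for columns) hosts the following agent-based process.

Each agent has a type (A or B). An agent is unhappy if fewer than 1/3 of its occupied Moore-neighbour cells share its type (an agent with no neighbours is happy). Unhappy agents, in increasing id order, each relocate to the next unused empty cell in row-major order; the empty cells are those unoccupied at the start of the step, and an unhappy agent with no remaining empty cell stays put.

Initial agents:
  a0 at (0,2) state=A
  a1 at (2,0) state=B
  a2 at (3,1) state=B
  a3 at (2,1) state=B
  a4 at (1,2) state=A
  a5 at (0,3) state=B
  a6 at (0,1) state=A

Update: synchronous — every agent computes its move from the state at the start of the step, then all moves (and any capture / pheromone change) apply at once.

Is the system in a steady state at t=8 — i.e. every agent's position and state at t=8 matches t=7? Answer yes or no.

yes

t=1: a0@(0,2):A a1@(2,0):B a2@(3,1):B a3@(2,1):B a4@(1,2):A a5@(0,0):B a6@(0,1):A
t=2: (unchanged — steady state)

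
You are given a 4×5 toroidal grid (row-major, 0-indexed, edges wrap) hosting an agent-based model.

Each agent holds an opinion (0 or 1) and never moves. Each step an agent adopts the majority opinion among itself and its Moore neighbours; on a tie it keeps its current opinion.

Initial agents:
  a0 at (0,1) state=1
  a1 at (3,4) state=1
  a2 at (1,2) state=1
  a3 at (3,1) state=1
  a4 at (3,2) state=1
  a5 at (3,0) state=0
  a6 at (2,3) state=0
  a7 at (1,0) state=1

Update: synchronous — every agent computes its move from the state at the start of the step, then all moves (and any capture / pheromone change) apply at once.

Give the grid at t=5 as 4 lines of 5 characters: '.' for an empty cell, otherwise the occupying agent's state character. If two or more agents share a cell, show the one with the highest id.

t=1: a0@(0,1):1 a1@(3,4):0 a2@(1,2):1 a3@(3,1):1 a4@(3,2):1 a5@(3,0):1 a6@(2,3):1 a7@(1,0):1
t=2: a0@(0,1):1 a1@(3,4):1 a2@(1,2):1 a3@(3,1):1 a4@(3,2):1 a5@(3,0):1 a6@(2,3):1 a7@(1,0):1
t=3: (unchanged — steady state)

.1...
1.1..
...1.
111.1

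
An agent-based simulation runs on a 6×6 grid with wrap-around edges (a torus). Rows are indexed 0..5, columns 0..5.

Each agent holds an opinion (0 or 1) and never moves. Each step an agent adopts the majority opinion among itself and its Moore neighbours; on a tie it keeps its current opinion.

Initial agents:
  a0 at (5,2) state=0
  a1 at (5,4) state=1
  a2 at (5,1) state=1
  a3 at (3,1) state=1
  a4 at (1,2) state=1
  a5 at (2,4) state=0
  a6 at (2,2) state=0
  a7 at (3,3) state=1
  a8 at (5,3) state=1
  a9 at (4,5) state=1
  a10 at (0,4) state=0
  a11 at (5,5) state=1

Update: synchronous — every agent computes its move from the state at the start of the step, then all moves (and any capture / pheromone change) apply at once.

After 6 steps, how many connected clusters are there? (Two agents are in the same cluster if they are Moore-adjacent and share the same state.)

t=1: a0@(5,2):1 a1@(5,4):1 a2@(5,1):1 a3@(3,1):1 a4@(1,2):1 a5@(2,4):0 a6@(2,2):1 a7@(3,3):0 a8@(5,3):1 a9@(4,5):1 a10@(0,4):1 a11@(5,5):1
t=2: (unchanged — steady state)

3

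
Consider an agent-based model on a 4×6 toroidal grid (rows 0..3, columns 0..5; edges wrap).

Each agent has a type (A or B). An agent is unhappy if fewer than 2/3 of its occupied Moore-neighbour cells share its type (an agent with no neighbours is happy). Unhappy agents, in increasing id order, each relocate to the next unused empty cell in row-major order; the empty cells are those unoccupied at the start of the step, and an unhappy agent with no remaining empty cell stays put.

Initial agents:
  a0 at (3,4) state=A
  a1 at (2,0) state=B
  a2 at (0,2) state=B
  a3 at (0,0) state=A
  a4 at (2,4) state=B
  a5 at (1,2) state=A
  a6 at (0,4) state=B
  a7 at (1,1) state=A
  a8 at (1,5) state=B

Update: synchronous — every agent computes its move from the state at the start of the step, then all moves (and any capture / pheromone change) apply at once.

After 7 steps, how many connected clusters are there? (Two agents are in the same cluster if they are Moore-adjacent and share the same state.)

t=1: a0@(0,1):A a1@(0,3):B a2@(0,5):B a3@(1,0):A a4@(1,3):B a5@(1,4):A a6@(2,1):B a7@(2,2):A a8@(1,5):B
t=2: a0@(0,1):A a1@(0,0):B a2@(0,2):B a3@(0,4):A a4@(1,1):B a5@(1,2):A a6@(2,0):B a7@(2,3):A a8@(2,4):B
t=3: a0@(0,3):A a1@(0,5):B a2@(1,0):B a3@(0,4):A a4@(1,3):B a5@(1,4):A a6@(2,0):B a7@(1,5):A a8@(2,1):B
t=4: a0@(0,3):A a1@(0,0):B a2@(1,0):B a3@(0,1):A a4@(0,2):B a5@(1,1):A a6@(2,0):B a7@(1,2):A a8@(2,1):B
t=5: a0@(0,4):A a1@(0,5):B a2@(1,3):B a3@(1,4):A a4@(1,5):B a5@(2,2):A a6@(2,0):B a7@(2,3):A a8@(2,4):B
t=6: a0@(0,0):A a1@(0,1):B a2@(0,2):B a3@(0,3):A a4@(1,0):B a5@(1,1):A a6@(2,0):B a7@(1,2):A a8@(2,1):B
t=7: a0@(0,4):A a1@(0,5):B a2@(1,3):B a3@(1,4):A a4@(1,5):B a5@(2,2):A a6@(2,0):B a7@(2,3):A a8@(2,4):B

2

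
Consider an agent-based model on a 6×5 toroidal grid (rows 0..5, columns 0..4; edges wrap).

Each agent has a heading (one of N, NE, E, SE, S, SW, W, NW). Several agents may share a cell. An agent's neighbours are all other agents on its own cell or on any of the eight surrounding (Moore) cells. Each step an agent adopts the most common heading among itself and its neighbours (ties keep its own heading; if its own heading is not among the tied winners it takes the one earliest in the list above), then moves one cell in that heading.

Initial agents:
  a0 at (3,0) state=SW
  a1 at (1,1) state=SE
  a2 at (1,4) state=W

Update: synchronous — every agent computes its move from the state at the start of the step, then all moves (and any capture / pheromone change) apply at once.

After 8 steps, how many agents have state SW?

1

t=1: a0@(4,4):SW a1@(2,2):SE a2@(1,3):W
t=2: a0@(5,3):SW a1@(3,3):SE a2@(1,2):W
t=3: a0@(0,2):SW a1@(4,4):SE a2@(1,1):W
t=4: a0@(1,1):SW a1@(5,0):SE a2@(1,0):W
t=5: a0@(2,0):SW a1@(0,1):SE a2@(1,4):W
t=6: a0@(3,4):SW a1@(1,2):SE a2@(1,3):W
t=7: a0@(4,3):SW a1@(2,3):SE a2@(1,2):W
t=8: a0@(5,2):SW a1@(3,4):SE a2@(1,1):W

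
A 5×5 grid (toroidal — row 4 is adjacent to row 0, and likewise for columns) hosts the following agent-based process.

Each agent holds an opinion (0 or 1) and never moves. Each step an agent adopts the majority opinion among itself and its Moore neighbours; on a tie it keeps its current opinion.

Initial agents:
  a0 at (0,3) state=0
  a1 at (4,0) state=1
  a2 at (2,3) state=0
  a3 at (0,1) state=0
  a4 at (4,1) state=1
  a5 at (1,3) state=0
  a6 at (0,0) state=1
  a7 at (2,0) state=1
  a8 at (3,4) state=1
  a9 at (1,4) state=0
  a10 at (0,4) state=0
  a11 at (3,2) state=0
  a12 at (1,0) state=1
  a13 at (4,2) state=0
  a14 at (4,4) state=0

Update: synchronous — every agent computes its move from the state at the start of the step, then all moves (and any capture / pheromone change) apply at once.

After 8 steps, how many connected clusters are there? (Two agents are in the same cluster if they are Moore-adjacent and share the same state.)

t=1: a0@(0,3):0 a1@(4,0):1 a2@(2,3):0 a3@(0,1):1 a4@(4,1):1 a5@(1,3):0 a6@(0,0):1 a7@(2,0):1 a8@(3,4):1 a9@(1,4):0 a10@(0,4):0 a11@(3,2):0 a12@(1,0):1 a13@(4,2):0 a14@(4,4):0
t=2: (unchanged — steady state)

2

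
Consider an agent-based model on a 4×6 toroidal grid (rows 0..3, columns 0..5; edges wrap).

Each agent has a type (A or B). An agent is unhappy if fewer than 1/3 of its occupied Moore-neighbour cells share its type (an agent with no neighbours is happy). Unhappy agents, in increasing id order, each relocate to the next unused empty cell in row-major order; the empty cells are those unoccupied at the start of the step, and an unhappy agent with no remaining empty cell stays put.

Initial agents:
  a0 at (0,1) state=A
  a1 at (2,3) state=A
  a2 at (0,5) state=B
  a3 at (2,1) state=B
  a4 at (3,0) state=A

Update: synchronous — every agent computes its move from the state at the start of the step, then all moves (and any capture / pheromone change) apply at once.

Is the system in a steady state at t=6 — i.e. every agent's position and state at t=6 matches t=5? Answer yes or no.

t=1: a0@(0,1):A a1@(2,3):A a2@(0,0):B a3@(0,2):B a4@(3,0):A
t=2: a0@(0,1):A a1@(2,3):A a2@(0,3):B a3@(0,4):B a4@(3,0):A
t=3: (unchanged — steady state)

yes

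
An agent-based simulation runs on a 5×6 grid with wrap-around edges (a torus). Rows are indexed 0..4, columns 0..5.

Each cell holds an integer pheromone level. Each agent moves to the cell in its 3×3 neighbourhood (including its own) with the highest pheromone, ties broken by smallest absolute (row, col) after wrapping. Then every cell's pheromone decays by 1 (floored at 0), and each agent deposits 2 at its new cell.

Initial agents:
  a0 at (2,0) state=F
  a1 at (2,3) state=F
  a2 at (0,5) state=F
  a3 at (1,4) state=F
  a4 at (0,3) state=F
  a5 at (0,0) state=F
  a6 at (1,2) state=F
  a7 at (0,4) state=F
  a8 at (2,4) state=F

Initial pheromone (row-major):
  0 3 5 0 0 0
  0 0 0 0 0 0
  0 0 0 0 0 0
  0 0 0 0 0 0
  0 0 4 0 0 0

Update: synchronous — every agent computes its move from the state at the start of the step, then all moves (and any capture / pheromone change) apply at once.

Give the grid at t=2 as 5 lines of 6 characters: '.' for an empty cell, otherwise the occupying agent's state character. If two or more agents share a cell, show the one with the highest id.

t=1: a0@(1,0) a1@(1,2) a2@(0,0) a3@(0,3) a4@(0,2) a5@(0,1) a6@(0,2) a7@(0,3) a8@(1,3) | pheromone: 2 4 8 4 0 0 / 2 0 2 2 0 0 / 0 0 0 0 0 0 / 0 0 0 0 0 0 / 0 0 3 0 0 0
t=2: a0@(0,1) a1@(0,2) a2@(0,1) a3@(0,2) a4@(0,2) a5@(0,2) a6@(0,2) a7@(0,2) a8@(0,2) | pheromone: 1 7 21 3 0 0 / 1 0 1 1 0 0 / 0 0 0 0 0 0 / 0 0 0 0 0 0 / 0 0 2 0 0 0

.FF...
......
......
......
......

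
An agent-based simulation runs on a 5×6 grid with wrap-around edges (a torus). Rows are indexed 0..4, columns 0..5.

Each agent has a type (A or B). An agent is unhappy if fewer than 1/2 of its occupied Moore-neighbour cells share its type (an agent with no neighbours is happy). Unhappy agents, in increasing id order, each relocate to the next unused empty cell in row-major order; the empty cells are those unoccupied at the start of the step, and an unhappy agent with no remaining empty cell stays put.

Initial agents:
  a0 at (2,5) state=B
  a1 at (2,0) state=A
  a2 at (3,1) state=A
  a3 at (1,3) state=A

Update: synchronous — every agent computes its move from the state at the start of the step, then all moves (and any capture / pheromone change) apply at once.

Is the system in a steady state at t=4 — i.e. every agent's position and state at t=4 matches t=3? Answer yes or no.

t=1: a0@(0,0):B a1@(2,0):A a2@(3,1):A a3@(1,3):A
t=2: (unchanged — steady state)

yes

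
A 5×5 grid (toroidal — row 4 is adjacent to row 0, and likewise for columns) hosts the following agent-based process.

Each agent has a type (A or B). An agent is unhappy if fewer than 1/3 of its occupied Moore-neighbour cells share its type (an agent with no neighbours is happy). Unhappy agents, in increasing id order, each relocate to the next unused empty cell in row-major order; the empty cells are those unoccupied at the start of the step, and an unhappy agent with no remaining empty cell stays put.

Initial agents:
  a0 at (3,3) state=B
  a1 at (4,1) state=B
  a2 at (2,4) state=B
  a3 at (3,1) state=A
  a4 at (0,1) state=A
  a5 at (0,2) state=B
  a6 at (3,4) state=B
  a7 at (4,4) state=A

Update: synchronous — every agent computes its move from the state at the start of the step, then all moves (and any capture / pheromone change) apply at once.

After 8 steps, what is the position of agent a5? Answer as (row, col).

(0, 2)

t=1: a0@(3,3):B a1@(4,1):B a2@(2,4):B a3@(0,0):A a4@(0,3):A a5@(0,2):B a6@(3,4):B a7@(0,4):A
t=2: (unchanged — steady state)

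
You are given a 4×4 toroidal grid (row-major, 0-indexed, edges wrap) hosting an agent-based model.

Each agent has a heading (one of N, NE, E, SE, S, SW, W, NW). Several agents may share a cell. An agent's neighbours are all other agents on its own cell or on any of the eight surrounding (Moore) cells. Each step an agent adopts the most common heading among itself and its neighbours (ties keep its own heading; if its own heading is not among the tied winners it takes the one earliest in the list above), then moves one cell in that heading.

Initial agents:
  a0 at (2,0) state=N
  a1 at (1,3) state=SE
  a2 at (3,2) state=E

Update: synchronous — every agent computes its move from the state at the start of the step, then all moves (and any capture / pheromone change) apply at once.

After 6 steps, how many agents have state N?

1

t=1: a0@(1,0):N a1@(2,0):SE a2@(3,3):E
t=2: a0@(0,0):N a1@(3,1):SE a2@(3,0):E
t=3: a0@(3,0):N a1@(0,2):SE a2@(3,1):E
t=4: a0@(2,0):N a1@(1,3):SE a2@(3,2):E
t=5: a0@(1,0):N a1@(2,0):SE a2@(3,3):E
t=6: a0@(0,0):N a1@(3,1):SE a2@(3,0):E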